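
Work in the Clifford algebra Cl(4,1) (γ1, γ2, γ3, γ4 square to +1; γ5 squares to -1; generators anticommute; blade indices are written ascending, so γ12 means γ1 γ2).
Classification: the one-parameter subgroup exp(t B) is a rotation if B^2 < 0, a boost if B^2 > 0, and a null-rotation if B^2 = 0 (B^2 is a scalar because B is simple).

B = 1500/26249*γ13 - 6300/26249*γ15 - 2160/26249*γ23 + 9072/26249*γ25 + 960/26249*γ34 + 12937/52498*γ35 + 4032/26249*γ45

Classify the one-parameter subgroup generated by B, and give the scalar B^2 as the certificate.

B^2 term by term: the squares give (1500/26249)^2*(γ13)^2 + (-6300/26249)^2*(γ15)^2 + (-2160/26249)^2*(γ23)^2 + (9072/26249)^2*(γ25)^2 + (960/26249)^2*(γ34)^2 + (12937/52498)^2*(γ35)^2 + (4032/26249)^2*(γ45)^2 = 2250000/689010001*(-1) + 39690000/689010001*(+1) + 4665600/689010001*(-1) + 82301184/689010001*(+1) + 921600/689010001*(-1) + 167365969/2756040004*(+1) + 16257024/689010001*(+1) = 1/4 (each basis 2-blade squares to minus the product of its generators' squares); cross terms between blades sharing an index anticommute and cancel; the commuting (index-disjoint) pairs give grade-4 terms 2*c*c'*(blade product), which cancel blade by blade — γ1235: -27216000/689010001 + 27216000/689010001 = 0; γ1345: 12096000/689010001 - 12096000/689010001 = 0; γ2345: -17418240/689010001 + 17418240/689010001 = 0 — confirming B is simple. So B^2 = 1/4.
Answer: boost, certificate B^2 = 1/4. B^2 = 1/4 is basis-independent, so its sign is the whole story.


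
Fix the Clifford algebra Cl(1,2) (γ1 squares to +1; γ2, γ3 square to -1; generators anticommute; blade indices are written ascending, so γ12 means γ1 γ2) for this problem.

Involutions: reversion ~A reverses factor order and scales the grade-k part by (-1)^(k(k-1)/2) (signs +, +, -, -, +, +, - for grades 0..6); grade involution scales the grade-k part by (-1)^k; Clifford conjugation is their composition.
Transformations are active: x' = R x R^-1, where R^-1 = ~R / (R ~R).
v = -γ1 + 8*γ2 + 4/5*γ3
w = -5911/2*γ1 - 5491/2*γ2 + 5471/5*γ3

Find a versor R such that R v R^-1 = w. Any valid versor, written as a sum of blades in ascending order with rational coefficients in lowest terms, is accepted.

The midline construction: v and w both square to -1591/25, so reflecting in their sum -5913/2*γ1 - 5475/2*γ2 + 1095*γ3 exchanges them.
Answer: -5913/2*γ1 - 5475/2*γ2 + 1095*γ3


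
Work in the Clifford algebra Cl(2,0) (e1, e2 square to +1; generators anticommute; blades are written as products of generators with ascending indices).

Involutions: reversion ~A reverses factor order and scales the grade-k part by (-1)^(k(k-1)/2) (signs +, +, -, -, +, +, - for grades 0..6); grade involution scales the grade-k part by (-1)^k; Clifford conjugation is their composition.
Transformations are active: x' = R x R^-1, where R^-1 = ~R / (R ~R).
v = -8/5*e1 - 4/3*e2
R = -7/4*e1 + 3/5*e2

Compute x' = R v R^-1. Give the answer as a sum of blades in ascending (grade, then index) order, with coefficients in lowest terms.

~R = -7/4*e1 + 3/5*e2, and R ~R = 1369/400, so R^-1 = ~R / (1369/400).
R v = 2 + 247/75*e1 e2
Answer: -3048/6845*e1 + 8356/4107*e2


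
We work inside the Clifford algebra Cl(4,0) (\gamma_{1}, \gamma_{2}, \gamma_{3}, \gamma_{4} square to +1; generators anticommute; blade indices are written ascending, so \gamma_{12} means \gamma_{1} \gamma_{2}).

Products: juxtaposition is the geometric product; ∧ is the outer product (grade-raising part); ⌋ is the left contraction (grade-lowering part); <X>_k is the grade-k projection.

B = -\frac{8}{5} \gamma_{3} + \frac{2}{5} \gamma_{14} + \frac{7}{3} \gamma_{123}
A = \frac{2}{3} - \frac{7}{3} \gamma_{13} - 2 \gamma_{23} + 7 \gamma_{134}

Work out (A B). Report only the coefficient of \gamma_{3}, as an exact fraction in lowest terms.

step 1: \frac{42}{5} \gamma_{1} - \frac{101}{45} \gamma_{2} + \frac{26}{15} \gamma_{3} + \frac{172}{15} \gamma_{14} - \frac{49}{3} \gamma_{24} + \frac{14}{15} \gamma_{34} + \frac{14}{9} \gamma_{123} - \frac{4}{5} \gamma_{1234}
Answer: \frac{26}{15}


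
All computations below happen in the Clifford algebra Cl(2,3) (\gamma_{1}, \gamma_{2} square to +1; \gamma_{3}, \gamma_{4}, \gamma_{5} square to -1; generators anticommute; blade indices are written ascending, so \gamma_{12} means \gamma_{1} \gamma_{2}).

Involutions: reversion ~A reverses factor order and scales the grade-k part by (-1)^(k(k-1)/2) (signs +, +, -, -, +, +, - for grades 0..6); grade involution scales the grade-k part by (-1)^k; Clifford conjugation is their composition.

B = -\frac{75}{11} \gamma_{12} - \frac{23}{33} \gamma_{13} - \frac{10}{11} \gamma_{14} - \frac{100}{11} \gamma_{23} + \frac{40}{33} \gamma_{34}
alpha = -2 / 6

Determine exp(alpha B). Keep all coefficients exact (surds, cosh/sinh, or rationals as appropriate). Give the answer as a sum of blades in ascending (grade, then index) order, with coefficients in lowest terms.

B^2 term by term: the squares give (-\frac{75}{11})^2*(\gamma_{12})^2 + (-\frac{23}{33})^2*(\gamma_{13})^2 + (-\frac{10}{11})^2*(\gamma_{14})^2 + (-\frac{100}{11})^2*(\gamma_{23})^2 + (\frac{40}{33})^2*(\gamma_{34})^2 = \frac{5625}{121}*(-1) + \frac{529}{1089}*(+1) + \frac{100}{121}*(+1) + \frac{10000}{121}*(+1) + \frac{1600}{1089}*(-1) = 36 (each basis 2-blade squares to minus the product of its generators' squares); cross terms between blades sharing an index anticommute and cancel; the commuting (index-disjoint) pairs give grade-4 terms 2*c*c'*(blade product), which cancel blade by blade — \gamma_{1234}: -\frac{2000}{121} + \frac{2000}{121} = 0 — confirming B is simple. So B^2 = 36.
B^2 = 36 — the series telescopes hyperbolically here: l = 6, alpha*l = -2, so exp(alpha B) = cosh(-2) + (sinh(-2)/6)*B = \cosh{\left(2 \right)} + (- \frac{\sinh{\left(2 \right)}}{6})*B.
Answer: \cosh{\left(2 \right)} + \frac{25 \sinh{\left(2 \right)}}{22} \gamma_{12} + \frac{23 \sinh{\left(2 \right)}}{198} \gamma_{13} + \frac{5 \sinh{\left(2 \right)}}{33} \gamma_{14} + \frac{50 \sinh{\left(2 \right)}}{33} \gamma_{23} - \frac{20 \sinh{\left(2 \right)}}{99} \gamma_{34}


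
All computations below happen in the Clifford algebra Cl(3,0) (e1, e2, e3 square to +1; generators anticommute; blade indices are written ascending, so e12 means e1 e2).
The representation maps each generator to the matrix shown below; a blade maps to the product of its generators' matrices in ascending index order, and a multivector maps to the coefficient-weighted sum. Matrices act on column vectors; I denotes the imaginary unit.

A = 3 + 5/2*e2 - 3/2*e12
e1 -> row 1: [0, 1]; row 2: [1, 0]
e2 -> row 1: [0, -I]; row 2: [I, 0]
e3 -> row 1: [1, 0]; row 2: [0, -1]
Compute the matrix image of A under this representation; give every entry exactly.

Bivector images (products of the table entries): rho(e12) = rho(e1)rho(e2) = row 1: [I, 0]; row 2: [0, -I].
M = (3)*1 + (5/2)*rho(e2) + (-3/2)*rho(e12), summed entrywise (1 is the identity matrix):
Answer: row 1: [3 - 3*I/2, -5*I/2]; row 2: [5*I/2, 3 + 3*I/2]


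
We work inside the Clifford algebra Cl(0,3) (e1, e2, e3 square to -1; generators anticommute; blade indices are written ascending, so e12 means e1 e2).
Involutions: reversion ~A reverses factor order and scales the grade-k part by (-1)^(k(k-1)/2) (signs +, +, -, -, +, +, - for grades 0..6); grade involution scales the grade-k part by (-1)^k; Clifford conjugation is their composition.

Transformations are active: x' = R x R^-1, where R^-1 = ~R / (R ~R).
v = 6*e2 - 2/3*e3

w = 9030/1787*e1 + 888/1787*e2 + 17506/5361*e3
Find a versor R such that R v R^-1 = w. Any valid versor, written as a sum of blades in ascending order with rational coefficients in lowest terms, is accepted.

Reasoning: v^2 = w^2 = -328/9 since conjugation preserves the quadratic form; R = v + w = 9030/1787*e1 + 11610/1787*e2 + 4644/1787*e3 is then valid when invertible, keeping its own part and reversing (v - w)/2.
Answer: 9030/1787*e1 + 11610/1787*e2 + 4644/1787*e3


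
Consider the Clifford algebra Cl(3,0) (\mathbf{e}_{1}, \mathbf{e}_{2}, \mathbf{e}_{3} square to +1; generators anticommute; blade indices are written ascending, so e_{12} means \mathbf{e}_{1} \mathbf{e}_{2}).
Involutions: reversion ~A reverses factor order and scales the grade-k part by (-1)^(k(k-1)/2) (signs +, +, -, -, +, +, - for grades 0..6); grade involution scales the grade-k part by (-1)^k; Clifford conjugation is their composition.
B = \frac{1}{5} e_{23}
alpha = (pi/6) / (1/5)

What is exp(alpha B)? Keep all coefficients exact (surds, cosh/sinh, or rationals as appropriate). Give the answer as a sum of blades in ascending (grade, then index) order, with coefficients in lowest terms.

B^2 = (\frac{1}{5})^2*(e_{23})^2 = \frac{1}{25}*(-1) = -\frac{1}{25} (a basis 2-blade squares to minus the product of its generators' squares).
B^2 = -\frac{1}{25} — B^2 < 0, so the exponential closes trigonometrically: l = \frac{1}{5}, alpha*l = \frac{\pi}{6}, so exp(alpha B) = cos(\frac{\pi}{6}) + (sin(\frac{\pi}{6})/(\frac{1}{5}))*B = \frac{\sqrt{3}}{2} + (\frac{5}{2})*B.
Answer: \frac{\sqrt{3}}{2} + \frac{1}{2} e_{23}


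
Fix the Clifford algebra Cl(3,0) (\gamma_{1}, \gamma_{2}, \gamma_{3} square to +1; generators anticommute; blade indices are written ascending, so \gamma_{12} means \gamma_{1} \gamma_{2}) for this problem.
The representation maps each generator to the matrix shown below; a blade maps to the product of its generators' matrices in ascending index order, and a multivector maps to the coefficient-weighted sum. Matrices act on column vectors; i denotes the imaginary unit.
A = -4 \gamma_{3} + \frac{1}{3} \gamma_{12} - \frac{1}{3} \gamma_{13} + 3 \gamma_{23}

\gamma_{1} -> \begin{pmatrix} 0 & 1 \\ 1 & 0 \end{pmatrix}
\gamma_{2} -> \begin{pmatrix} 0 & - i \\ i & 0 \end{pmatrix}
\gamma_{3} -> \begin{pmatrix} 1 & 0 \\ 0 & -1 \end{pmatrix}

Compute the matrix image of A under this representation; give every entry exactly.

Bivector images (products of the table entries): rho(\gamma_{12}) = rho(\gamma_{1})rho(\gamma_{2}) = \begin{pmatrix} i & 0 \\ 0 & - i \end{pmatrix}; rho(\gamma_{13}) = rho(\gamma_{1})rho(\gamma_{3}) = \begin{pmatrix} 0 & -1 \\ 1 & 0 \end{pmatrix}; rho(\gamma_{23}) = rho(\gamma_{2})rho(\gamma_{3}) = \begin{pmatrix} 0 & i \\ i & 0 \end{pmatrix}.
M = (-4)*rho(\gamma_{3}) + (\frac{1}{3})*rho(\gamma_{12}) + (-\frac{1}{3})*rho(\gamma_{13}) + (3)*rho(\gamma_{23}), summed entrywise:
Answer: \begin{pmatrix} -4 + \frac{i}{3} & \frac{1}{3} + 3 i \\ - \frac{1}{3} + 3 i & 4 - \frac{i}{3} \end{pmatrix}


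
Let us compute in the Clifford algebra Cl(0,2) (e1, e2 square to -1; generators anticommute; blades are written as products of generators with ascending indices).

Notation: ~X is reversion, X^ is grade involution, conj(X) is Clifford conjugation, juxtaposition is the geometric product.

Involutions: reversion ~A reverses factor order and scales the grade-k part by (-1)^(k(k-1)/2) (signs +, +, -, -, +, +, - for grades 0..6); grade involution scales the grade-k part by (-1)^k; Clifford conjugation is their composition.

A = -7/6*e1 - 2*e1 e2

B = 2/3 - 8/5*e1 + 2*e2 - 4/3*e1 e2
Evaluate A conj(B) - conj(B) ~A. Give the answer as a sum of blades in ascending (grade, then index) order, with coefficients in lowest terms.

first term: 68/15 - 43/9*e1 - 74/45*e2 + e1 e2
second term: -4/5 - 43/9*e1 - 214/45*e2 - e1 e2
Answer: 16/3 + 28/9*e2 + 2*e1 e2


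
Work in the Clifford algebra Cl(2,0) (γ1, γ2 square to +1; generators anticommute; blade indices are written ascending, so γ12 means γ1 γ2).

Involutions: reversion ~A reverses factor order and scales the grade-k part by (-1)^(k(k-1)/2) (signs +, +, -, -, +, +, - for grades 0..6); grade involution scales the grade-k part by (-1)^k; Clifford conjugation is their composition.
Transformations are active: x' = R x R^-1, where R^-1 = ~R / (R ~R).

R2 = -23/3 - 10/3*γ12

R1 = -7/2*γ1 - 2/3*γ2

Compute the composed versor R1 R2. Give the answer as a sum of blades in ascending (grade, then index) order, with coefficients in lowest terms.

Distribute over the terms of R1 (each basis-blade product reordered to ascending indices, repeated generators contracted through their squares):
(-7/2*γ1) R2 = 161/6*γ1 + 35/3*γ2
(-2/3*γ2) R2 = -20/9*γ1 + 46/9*γ2
Summing the partial products and collecting blades:
Answer: 443/18*γ1 + 151/9*γ2


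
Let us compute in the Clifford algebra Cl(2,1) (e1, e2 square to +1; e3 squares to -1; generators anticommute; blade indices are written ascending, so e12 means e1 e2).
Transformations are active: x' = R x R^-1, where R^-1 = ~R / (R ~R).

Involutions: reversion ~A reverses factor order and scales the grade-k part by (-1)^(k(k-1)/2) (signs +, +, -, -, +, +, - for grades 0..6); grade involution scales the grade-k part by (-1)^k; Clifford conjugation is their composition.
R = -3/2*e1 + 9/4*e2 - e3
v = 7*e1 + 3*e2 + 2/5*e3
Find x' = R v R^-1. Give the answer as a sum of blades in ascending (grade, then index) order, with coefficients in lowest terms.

~R = -3/2*e1 + 9/4*e2 - e3, and R ~R = 101/16, so R^-1 = ~R / (101/16).
R v = -67/20 - 81/4*e12 + 32/5*e13 + 39/10*e23
Answer: -2731/505*e1 - 2721/505*e2 + 334/505*e3


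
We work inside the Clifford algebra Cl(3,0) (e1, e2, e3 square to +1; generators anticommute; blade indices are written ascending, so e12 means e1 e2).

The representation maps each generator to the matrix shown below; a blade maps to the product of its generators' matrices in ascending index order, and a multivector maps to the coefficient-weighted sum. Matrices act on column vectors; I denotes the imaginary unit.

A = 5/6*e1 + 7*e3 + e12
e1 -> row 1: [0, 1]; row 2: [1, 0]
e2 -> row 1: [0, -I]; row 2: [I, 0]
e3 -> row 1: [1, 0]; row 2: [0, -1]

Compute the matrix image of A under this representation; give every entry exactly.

Bivector images (products of the table entries): rho(e12) = rho(e1)rho(e2) = row 1: [I, 0]; row 2: [0, -I].
M = (5/6)*rho(e1) + (7)*rho(e3) + (1)*rho(e12), summed entrywise:
Answer: row 1: [7 + I, 5/6]; row 2: [5/6, -7 - I]


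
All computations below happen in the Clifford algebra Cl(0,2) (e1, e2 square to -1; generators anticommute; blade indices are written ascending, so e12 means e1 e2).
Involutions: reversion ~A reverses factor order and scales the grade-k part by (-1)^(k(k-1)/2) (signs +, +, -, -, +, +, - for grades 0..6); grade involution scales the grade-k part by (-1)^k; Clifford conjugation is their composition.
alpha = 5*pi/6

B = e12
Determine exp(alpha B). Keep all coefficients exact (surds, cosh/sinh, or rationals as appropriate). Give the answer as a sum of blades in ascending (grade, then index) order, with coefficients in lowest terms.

B^2 = (1)^2*(e12)^2 = 1*(-1) = -1 (a basis 2-blade squares to minus the product of its generators' squares).
B^2 = -1 — since the square is negative, the closed form is circular: l = 1, alpha*l = 5*pi/6, so exp(alpha B) = cos(5*pi/6) + (sin(5*pi/6)/1)*B = -sqrt(3)/2 + (1/2)*B.
Answer: -sqrt(3)/2 + 1/2*e12


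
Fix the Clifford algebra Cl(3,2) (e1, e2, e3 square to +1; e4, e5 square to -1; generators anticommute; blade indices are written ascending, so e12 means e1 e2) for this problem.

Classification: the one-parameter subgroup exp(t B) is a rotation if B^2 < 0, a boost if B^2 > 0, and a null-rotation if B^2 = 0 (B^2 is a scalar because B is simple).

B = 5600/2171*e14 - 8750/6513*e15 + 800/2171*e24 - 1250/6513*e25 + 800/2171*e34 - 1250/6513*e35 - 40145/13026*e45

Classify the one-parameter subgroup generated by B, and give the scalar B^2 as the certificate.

B^2 term by term: the squares give (5600/2171)^2*(e14)^2 + (-8750/6513)^2*(e15)^2 + (800/2171)^2*(e24)^2 + (-1250/6513)^2*(e25)^2 + (800/2171)^2*(e34)^2 + (-1250/6513)^2*(e35)^2 + (-40145/13026)^2*(e45)^2 = 31360000/4713241*(+1) + 76562500/42419169*(+1) + 640000/4713241*(+1) + 1562500/42419169*(+1) + 640000/4713241*(+1) + 1562500/42419169*(+1) + 1611621025/169676676*(-1) = -25/36 (each basis 2-blade squares to minus the product of its generators' squares); cross terms between blades sharing an index anticommute and cancel; the commuting (index-disjoint) pairs give grade-4 terms 2*c*c'*(blade product), which cancel blade by blade — e1245: 14000000/14139723 - 14000000/14139723 = 0; e1345: 14000000/14139723 - 14000000/14139723 = 0; e2345: 2000000/14139723 - 2000000/14139723 = 0 — confirming B is simple. So B^2 = -25/36.
Answer: rotation, certificate B^2 = -25/36. B^2 = -25/36 is basis-independent, so its sign is the whole story.


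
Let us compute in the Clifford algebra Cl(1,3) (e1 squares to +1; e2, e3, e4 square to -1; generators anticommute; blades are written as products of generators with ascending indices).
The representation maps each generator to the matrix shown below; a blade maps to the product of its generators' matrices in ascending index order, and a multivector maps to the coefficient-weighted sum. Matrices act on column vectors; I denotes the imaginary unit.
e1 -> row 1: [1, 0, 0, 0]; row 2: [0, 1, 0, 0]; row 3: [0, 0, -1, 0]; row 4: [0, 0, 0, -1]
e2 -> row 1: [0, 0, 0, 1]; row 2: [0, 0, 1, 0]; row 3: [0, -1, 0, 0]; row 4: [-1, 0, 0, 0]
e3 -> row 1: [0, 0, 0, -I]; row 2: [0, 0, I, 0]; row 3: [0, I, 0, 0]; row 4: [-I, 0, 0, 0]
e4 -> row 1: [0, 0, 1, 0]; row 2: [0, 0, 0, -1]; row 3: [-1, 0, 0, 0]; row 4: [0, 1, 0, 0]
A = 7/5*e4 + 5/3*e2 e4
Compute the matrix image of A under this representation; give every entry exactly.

Bivector images (products of the table entries): rho(e2 e4) = rho(e2)rho(e4) = row 1: [0, 1, 0, 0]; row 2: [-1, 0, 0, 0]; row 3: [0, 0, 0, 1]; row 4: [0, 0, -1, 0].
M = (7/5)*rho(e4) + (5/3)*rho(e2 e4), summed entrywise:
Answer: row 1: [0, 5/3, 7/5, 0]; row 2: [-5/3, 0, 0, -7/5]; row 3: [-7/5, 0, 0, 5/3]; row 4: [0, 7/5, -5/3, 0]


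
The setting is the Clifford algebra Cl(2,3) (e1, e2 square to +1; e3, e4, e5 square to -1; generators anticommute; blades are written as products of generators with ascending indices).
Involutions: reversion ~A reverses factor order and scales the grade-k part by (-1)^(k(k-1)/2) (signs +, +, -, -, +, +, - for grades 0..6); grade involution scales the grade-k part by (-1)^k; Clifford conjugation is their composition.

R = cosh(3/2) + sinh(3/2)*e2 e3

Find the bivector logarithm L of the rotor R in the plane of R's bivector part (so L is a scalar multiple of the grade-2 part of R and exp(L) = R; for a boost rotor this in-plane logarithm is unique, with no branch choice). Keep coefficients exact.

The scalar part of R is cosh(3/2), giving the rapidity magnitude (cosh is even); the bivector part supplies orientation, its quotient by sinh of the rapidity is the plane, and L = rapidity * plane — unique in that plane, since flipping both signs leaves L unchanged.
Concretely: cosh(rapidity) = cosh(3/2) gives rapidity = ±3/2, and since rapidity/sinh(rapidity) is even the sign is immaterial: L = (rapidity/sinh(rapidity)) * <R>_2 = (3/(2*sinh(3/2))) * <R>_2.
Answer: 3/2*e2 e3


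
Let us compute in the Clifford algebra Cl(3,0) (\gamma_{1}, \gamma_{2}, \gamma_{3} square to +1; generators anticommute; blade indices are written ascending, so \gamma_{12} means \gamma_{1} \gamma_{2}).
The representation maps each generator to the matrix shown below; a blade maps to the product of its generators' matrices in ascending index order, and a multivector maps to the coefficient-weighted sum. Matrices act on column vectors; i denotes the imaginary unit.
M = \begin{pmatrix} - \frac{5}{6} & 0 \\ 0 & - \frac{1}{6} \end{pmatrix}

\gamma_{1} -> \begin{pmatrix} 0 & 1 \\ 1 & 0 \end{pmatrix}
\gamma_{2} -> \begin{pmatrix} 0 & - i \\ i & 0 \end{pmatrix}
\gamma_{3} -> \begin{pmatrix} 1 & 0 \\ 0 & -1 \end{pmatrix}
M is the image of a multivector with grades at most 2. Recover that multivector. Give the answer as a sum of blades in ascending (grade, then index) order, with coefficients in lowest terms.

Method: 1, rho(\gamma_{1}), rho(\gamma_{2}), rho(\gamma_{3}) form a trace-orthogonal basis of the 2x2 complex matrices (tr(X Y) = 2 if X = Y, else 0), so M = m0*1 + m1*rho(\gamma_{1}) + m2*rho(\gamma_{2}) + m3*rho(\gamma_{3}) with m0 = tr(M)/2 = - \frac{1}{2}, m1 = tr(M rho(\gamma_{1}))/2 = 0, m2 = tr(M rho(\gamma_{2}))/2 = 0, m3 = tr(M rho(\gamma_{3}))/2 = - \frac{1}{3}.
Multiplying table entries, the bivector images are rho(\gamma_{12}) = i*rho(\gamma_{3}), rho(\gamma_{13}) = -i*rho(\gamma_{2}), rho(\gamma_{23}) = i*rho(\gamma_{1}); with real blade coefficients the real parts of m0..m3 are the coefficients of 1, \gamma_{1}, \gamma_{2}, \gamma_{3} and the imaginary parts give the bivectors (\gamma_{23}: Im m1, \gamma_{13}: -Im m2, \gamma_{12}: Im m3).
Answer: -\frac{1}{2} - \frac{1}{3} \gamma_{3}


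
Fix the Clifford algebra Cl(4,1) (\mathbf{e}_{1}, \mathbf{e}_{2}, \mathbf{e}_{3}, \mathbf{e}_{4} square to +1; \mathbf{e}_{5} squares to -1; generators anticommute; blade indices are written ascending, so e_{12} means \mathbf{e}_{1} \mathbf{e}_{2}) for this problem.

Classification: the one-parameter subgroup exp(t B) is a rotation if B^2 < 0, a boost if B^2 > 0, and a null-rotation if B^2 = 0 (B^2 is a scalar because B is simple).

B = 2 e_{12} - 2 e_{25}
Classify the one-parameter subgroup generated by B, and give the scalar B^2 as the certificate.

B^2 term by term: the squares give (2)^2*(e_{12})^2 + (-2)^2*(e_{25})^2 = 4*(-1) + 4*(+1) = 0 (each basis 2-blade squares to minus the product of its generators' squares); cross terms between blades sharing an index anticommute and cancel. So B^2 = 0.
Answer: null-rotation, certificate B^2 = 0. Certificate logic: 0 is a conjugation-invariant scalar, so its sign fixes rotation versus boost versus null-rotation outright.


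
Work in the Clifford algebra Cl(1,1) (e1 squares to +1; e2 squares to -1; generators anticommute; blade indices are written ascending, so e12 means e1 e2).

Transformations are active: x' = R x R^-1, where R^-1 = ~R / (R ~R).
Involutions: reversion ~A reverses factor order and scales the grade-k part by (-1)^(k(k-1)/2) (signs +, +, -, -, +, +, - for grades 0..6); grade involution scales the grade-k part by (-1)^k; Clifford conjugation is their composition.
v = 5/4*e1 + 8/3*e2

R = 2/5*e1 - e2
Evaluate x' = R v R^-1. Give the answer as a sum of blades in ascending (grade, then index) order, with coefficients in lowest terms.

~R = 2/5*e1 - e2, and R ~R = -21/25, so R^-1 = ~R / (-21/25).
R v = 19/6 + 139/60*e12
Answer: -1075/252*e1 + 307/63*e2


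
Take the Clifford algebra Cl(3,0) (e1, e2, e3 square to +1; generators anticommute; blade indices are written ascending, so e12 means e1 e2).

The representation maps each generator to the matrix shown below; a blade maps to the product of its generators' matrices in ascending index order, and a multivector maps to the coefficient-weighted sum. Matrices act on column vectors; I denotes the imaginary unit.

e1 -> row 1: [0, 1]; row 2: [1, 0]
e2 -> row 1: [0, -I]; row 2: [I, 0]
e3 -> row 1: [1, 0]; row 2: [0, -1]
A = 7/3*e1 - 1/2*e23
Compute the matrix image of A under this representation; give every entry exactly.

Bivector images (products of the table entries): rho(e23) = rho(e2)rho(e3) = row 1: [0, I]; row 2: [I, 0].
M = (7/3)*rho(e1) + (-1/2)*rho(e23), summed entrywise:
Answer: row 1: [0, 7/3 - I/2]; row 2: [7/3 - I/2, 0]


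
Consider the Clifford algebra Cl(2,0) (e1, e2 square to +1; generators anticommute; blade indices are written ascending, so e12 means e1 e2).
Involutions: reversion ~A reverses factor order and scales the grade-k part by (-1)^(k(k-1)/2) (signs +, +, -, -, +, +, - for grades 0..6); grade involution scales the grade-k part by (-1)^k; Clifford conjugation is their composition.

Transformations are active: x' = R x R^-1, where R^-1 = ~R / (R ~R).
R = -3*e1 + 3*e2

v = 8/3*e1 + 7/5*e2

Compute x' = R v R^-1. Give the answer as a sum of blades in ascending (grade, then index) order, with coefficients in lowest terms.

~R = -3*e1 + 3*e2, and R ~R = 18, so R^-1 = ~R / (18).
R v = -19/5 - 61/5*e12
Answer: -7/5*e1 - 8/3*e2


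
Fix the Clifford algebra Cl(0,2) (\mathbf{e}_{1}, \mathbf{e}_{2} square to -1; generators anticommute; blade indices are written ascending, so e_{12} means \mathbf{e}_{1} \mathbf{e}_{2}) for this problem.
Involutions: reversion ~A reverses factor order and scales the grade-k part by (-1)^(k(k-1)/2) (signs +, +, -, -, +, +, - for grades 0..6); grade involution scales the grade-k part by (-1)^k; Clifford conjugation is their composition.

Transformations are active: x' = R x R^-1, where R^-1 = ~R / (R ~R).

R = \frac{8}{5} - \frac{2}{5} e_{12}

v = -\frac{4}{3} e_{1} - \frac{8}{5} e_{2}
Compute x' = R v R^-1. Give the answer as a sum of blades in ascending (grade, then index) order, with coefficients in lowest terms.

~R = \frac{8}{5} + \frac{2}{5} e_{12}, and R ~R = \frac{68}{25}, so R^-1 = ~R / (\frac{68}{25}).
R v = -\frac{208}{75} e_{1} - \frac{152}{75} e_{2}
Answer: -\frac{164}{85} e_{1} - \frac{40}{51} e_{2}


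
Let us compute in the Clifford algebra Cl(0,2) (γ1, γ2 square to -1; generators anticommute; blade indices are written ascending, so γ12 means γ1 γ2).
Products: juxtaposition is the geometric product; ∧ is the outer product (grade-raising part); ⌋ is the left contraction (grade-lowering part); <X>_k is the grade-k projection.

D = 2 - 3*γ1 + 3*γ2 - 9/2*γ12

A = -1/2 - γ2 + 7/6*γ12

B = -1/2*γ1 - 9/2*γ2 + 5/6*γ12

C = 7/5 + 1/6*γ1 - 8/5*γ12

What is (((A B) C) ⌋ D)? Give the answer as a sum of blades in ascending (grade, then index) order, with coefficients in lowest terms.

step 1: -197/36 + 14/3*γ1 + 5/3*γ2 - 11/12*γ12
step 2: -1783/180 + 3191/1080*γ1 + 3473/360*γ2 + 259/36*γ12
step 3: -541/72 - 3287/240*γ1 - 3941/240*γ2 + 1783/40*γ12
Answer: -541/72 - 3287/240*γ1 - 3941/240*γ2 + 1783/40*γ12


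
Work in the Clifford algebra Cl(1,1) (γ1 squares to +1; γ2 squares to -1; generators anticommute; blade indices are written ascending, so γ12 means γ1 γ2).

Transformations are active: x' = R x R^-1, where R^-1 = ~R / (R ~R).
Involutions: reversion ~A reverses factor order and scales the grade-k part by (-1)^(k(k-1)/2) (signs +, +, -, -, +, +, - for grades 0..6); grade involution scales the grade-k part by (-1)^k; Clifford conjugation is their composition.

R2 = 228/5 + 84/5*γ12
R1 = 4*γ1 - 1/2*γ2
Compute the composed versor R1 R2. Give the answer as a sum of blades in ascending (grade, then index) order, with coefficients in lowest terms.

Distribute over the terms of R1 (each basis-blade product reordered to ascending indices, repeated generators contracted through their squares):
(4*γ1) R2 = 912/5*γ1 + 336/5*γ2
(-1/2*γ2) R2 = -42/5*γ1 - 114/5*γ2
Summing the partial products and collecting blades:
Answer: 174*γ1 + 222/5*γ2


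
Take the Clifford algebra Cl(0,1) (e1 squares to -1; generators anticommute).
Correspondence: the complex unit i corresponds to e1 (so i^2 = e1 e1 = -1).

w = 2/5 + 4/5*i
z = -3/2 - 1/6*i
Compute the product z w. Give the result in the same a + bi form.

In blades: z = -3/2 - 1/6*e1, w = 2/5 + 4/5*e1.
Distribute z over w term by term (generator squares from the signature, products reordered to ascending indices): (-3/2)*w = -3/5 - 6/5*e1; (-1/6*e1)*w = 2/15 - 1/15*e1.
Sum: -7/15 - 19/15*e1; translating back through the correspondence:
Answer: -7/15 - 19/15*i


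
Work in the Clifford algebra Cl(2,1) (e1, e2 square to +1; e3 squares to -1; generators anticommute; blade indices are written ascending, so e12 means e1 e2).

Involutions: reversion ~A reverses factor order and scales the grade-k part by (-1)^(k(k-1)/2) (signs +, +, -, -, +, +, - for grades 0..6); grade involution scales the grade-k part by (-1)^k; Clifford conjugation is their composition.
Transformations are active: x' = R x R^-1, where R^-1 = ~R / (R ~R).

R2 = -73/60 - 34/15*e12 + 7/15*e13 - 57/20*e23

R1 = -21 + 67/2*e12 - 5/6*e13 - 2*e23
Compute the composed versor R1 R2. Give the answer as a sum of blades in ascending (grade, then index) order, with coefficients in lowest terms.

Distribute over the terms of R1 (each basis-blade product reordered to ascending indices, repeated generators contracted through their squares):
(-21) R2 = 511/20 + 238/5*e12 - 49/5*e13 + 1197/20*e23
(67/2*e12) R2 = 1139/15 - 4891/120*e12 - 3819/40*e13 - 469/30*e23
(-5/6*e13) R2 = -7/18 + 19/8*e12 + 73/72*e13 + 17/9*e23
(-2*e23) R2 = 57/10 + 14/15*e12 - 68/15*e13 + 73/30*e23
Summing the partial products and collecting blades:
Answer: 19223/180 + 203/20*e12 - 19583/180*e13 + 8737/180*e23


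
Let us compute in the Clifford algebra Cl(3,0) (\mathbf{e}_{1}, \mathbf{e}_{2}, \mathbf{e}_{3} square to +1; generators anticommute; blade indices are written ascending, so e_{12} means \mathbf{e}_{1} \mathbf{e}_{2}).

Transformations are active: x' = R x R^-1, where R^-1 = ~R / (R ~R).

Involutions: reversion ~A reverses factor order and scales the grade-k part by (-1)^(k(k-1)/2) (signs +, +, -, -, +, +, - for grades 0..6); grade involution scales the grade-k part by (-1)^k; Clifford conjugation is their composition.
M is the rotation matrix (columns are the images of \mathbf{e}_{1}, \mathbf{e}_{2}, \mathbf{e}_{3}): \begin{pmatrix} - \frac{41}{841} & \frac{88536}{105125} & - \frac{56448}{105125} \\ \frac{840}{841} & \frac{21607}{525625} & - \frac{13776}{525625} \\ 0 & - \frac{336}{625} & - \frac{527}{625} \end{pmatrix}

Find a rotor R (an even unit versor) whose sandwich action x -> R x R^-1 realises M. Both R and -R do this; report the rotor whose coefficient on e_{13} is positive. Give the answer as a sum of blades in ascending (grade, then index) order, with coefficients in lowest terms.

Method: write R = a + b12*e_{12} + b13*e_{13} + b23*e_{23} with a^2 + b12^2 + b13^2 + b23^2 = 1 (so R^-1 = ~R). Expanding the columns R e_j ~R gives tr M = 4a^2 - 1 and, from the antisymmetric part, M21 - M12 = -4a*b12, M13 - M31 = 4a*b13, M32 - M23 = -4a*b23.
Here tr M = -\frac{17889}{21025}, so a^2 = (1 + tr M)/4 = \frac{784}{21025} and a = ±\frac{28}{145}. Taking a = \frac{28}{145}: M21 - M12 = \frac{16464}{105125}, M13 - M31 = -\frac{56448}{105125}, M32 - M23 = -\frac{10752}{21025}, giving b12 = -\frac{147}{725}, b13 = -\frac{504}{725}, b23 = \frac{96}{145}, i.e. R = \frac{28}{145} - \frac{147}{725} e_{12} - \frac{504}{725} e_{13} + \frac{96}{145} e_{23}.
Its e_{13} coefficient is negative, so report the other preimage -R.
Answer: -\frac{28}{145} + \frac{147}{725} e_{12} + \frac{504}{725} e_{13} - \frac{96}{145} e_{23}. Key observation: the double cover Spin(3) -> SO(3) sends R and -R to the same matrix (trace -\frac{17889}{21025} here), so the stated sign of the e_{13} coefficient is what selects one sheet.


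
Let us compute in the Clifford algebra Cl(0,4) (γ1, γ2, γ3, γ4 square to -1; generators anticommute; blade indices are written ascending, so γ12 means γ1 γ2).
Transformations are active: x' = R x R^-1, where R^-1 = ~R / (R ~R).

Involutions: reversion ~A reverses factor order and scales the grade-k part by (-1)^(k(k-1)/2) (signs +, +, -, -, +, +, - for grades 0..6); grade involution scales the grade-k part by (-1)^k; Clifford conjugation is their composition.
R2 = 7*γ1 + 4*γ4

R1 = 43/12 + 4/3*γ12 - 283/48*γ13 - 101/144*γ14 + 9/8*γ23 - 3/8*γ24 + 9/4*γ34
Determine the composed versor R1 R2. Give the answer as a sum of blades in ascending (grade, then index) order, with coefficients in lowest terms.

Distribute over the terms of R2 (each basis-blade product reordered to ascending indices, repeated generators contracted through their squares):
R1 (7*γ1) = 301/12*γ1 + 28/3*γ2 - 1981/48*γ3 - 707/144*γ4 + 63/8*γ123 - 21/8*γ124 + 63/4*γ134
R1 (4*γ4) = 101/36*γ1 + 3/2*γ2 - 9*γ3 + 43/3*γ4 + 16/3*γ124 - 283/12*γ134 + 9/2*γ234
Summing the partial products and collecting blades:
Answer: 251/9*γ1 + 65/6*γ2 - 2413/48*γ3 + 1357/144*γ4 + 63/8*γ123 + 65/24*γ124 - 47/6*γ134 + 9/2*γ234


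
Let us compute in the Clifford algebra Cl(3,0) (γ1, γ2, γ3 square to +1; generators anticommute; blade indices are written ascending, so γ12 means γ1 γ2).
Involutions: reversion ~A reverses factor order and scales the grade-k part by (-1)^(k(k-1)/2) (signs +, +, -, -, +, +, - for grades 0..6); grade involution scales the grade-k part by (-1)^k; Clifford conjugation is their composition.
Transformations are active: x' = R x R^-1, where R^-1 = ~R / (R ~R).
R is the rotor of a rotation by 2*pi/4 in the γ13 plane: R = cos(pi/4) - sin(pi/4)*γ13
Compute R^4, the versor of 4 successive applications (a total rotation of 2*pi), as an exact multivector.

Because a rotor carries half the rotation angle, composing 4 copies of this γ13-plane rotor multiplies the phase: 4*(pi/4) = pi, hence R^4 = cos(pi) - sin(pi)*γ13.
cos(pi) = -1 and sin(pi) = 0, so R^4 = -1. The total rotation 2*pi is 1 full turn, so every vector returns to itself, yet the rotor is -1, on the OTHER sheet of the double cover (an odd number of 2*pi turns).
Answer: -1


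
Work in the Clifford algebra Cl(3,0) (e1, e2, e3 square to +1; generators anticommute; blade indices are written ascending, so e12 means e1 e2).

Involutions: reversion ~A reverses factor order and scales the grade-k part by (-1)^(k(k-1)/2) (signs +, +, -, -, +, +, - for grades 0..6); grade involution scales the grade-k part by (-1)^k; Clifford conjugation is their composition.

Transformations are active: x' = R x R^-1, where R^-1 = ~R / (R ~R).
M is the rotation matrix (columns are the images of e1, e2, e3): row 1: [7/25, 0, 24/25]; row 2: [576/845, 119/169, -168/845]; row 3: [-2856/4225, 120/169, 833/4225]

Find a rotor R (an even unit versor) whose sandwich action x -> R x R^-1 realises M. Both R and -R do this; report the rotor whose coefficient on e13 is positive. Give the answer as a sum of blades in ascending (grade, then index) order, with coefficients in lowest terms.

Method: write R = a + b12*e12 + b13*e13 + b23*e23 with a^2 + b12^2 + b13^2 + b23^2 = 1 (so R^-1 = ~R). Expanding the columns R e_j ~R gives tr M = 4a^2 - 1 and, from the antisymmetric part, M21 - M12 = -4a*b12, M13 - M31 = 4a*b13, M32 - M23 = -4a*b23.
Here tr M = 4991/4225, so a^2 = (1 + tr M)/4 = 2304/4225 and a = ±48/65. Taking a = 48/65: M21 - M12 = 576/845, M13 - M31 = 6912/4225, M32 - M23 = 768/845, giving b12 = -3/13, b13 = 36/65, b23 = -4/13, i.e. R = 48/65 - 3/13*e12 + 36/65*e13 - 4/13*e23.
Its e13 coefficient is already positive.
Answer: 48/65 - 3/13*e12 + 36/65*e13 - 4/13*e23. Sheet selection: the two-to-one cover makes ±R indistinguishable at the matrix level (trace 4991/4225), so uniqueness comes from the required sign on e13.


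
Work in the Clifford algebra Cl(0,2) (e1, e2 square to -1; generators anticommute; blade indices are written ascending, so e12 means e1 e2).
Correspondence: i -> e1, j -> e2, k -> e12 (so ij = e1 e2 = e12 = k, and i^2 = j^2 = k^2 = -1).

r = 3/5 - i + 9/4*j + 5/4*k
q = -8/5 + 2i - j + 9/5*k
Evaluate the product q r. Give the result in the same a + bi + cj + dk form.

In blades: q = -8/5 + 2*e1 - e2 + 9/5*e12, r = 3/5 - e1 + 9/4*e2 + 5/4*e12.
Distribute q over r term by term (generator squares from the signature, products reordered to ascending indices): (-8/5)*r = -24/25 + 8/5*e1 - 18/5*e2 - 2*e12; (2*e1)*r = 2 + 6/5*e1 - 5/2*e2 + 9/2*e12; (-e2)*r = 9/4 - 5/4*e1 - 3/5*e2 - e12; (9/5*e12)*r = -9/4 - 81/20*e1 - 9/5*e2 + 27/25*e12.
Sum: 26/25 - 5/2*e1 - 17/2*e2 + 129/50*e12; translating back through the correspondence:
Answer: 26/25 - 5/2*i - 17/2*j + 129/50*k


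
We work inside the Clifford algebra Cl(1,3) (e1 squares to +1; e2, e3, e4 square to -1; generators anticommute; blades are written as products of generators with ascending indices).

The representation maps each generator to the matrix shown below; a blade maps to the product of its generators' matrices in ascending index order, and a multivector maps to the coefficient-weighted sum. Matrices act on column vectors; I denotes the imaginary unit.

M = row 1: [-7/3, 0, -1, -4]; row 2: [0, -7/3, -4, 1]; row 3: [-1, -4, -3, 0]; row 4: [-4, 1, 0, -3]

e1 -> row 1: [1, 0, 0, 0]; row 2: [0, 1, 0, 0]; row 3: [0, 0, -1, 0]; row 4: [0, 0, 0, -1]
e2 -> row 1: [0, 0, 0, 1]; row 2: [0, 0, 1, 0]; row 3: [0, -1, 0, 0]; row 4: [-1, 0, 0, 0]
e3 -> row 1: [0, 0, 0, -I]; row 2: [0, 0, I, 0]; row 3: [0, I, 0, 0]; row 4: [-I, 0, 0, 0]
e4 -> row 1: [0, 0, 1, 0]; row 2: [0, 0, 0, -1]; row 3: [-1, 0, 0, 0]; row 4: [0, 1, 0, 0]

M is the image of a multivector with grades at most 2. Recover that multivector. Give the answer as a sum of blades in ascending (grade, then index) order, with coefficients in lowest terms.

Method: the blade images are trace-orthogonal — tr(rho(e_A) rho(e_B)^-1) = 4 if A = B and 0 otherwise — and rho(e_A)^-1 = (e_A)^2 * rho(e_A) with (e_A)^2 = +1 or -1, so the coefficient of e_A in the preimage is (e_A)^2 * tr(M rho(e_A))/4.
Nonzero projections over blades of grade <= 2: 1: (1)^2 = +1, tr(M 1) = -32/3, coefficient -8/3; e1: (e1)^2 = +1, tr(M rho(e1)) = 4/3, coefficient 1/3; e1 e2: (e1 e2)^2 = +1, tr(M rho(e1 e2)) = -16, coefficient -4; e1 e4: (e1 e4)^2 = +1, tr(M rho(e1 e4)) = -4, coefficient -1. Every other blade of grade <= 2 projects to 0.
Answer: -8/3 + 1/3*e1 - 4*e1 e2 - e1 e4


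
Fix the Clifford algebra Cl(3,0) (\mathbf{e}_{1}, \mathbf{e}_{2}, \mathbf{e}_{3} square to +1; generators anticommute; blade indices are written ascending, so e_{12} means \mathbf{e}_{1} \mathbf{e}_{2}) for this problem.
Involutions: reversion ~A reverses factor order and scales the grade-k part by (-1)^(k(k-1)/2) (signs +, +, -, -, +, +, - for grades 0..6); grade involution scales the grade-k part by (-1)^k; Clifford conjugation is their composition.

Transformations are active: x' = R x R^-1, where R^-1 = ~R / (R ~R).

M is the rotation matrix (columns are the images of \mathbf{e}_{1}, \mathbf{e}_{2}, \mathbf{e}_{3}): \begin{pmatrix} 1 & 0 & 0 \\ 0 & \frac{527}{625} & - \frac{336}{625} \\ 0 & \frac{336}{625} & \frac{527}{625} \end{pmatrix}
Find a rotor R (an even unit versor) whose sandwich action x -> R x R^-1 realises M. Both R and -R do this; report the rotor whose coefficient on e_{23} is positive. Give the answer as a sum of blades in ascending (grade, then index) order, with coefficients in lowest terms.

Method: write R = a + b12*e_{12} + b13*e_{13} + b23*e_{23} with a^2 + b12^2 + b13^2 + b23^2 = 1 (so R^-1 = ~R). Expanding the columns R e_j ~R gives tr M = 4a^2 - 1 and, from the antisymmetric part, M21 - M12 = -4a*b12, M13 - M31 = 4a*b13, M32 - M23 = -4a*b23.
Here tr M = \frac{1679}{625}, so a^2 = (1 + tr M)/4 = \frac{576}{625} and a = ±\frac{24}{25}. Taking a = \frac{24}{25}: M21 - M12 = 0, M13 - M31 = 0, M32 - M23 = \frac{672}{625}, giving b12 = 0, b13 = 0, b23 = -\frac{7}{25}, i.e. R = \frac{24}{25} - \frac{7}{25} e_{23}.
Its e_{23} coefficient is negative, so report the other preimage -R.
Answer: -\frac{24}{25} + \frac{7}{25} e_{23}. Key observation: the double cover Spin(3) -> SO(3) sends R and -R to the same matrix (trace \frac{1679}{625} here), so the stated sign of the e_{23} coefficient is what selects one sheet.


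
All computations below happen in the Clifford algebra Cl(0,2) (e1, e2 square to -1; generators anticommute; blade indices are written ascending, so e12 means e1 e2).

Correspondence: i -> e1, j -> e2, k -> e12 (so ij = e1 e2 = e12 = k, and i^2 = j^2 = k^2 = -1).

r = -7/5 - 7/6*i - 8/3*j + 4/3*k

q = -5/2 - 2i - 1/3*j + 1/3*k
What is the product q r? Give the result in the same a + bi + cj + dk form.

In blades: q = -5/2 - 2*e1 - 1/3*e2 + 1/3*e12, r = -7/5 - 7/6*e1 - 8/3*e2 + 4/3*e12.
Distribute q over r term by term (generator squares from the signature, products reordered to ascending indices): (-5/2)*r = 7/2 + 35/12*e1 + 20/3*e2 - 10/3*e12; (-2*e1)*r = -7/3 + 14/5*e1 + 8/3*e2 + 16/3*e12; (-1/3*e2)*r = -8/9 - 4/9*e1 + 7/15*e2 - 7/18*e12; (1/3*e12)*r = -4/9 + 8/9*e1 - 7/18*e2 - 7/15*e12.
Sum: -1/6 + 1109/180*e1 + 847/90*e2 + 103/90*e12; translating back through the correspondence:
Answer: -1/6 + 1109/180*i + 847/90*j + 103/90*k


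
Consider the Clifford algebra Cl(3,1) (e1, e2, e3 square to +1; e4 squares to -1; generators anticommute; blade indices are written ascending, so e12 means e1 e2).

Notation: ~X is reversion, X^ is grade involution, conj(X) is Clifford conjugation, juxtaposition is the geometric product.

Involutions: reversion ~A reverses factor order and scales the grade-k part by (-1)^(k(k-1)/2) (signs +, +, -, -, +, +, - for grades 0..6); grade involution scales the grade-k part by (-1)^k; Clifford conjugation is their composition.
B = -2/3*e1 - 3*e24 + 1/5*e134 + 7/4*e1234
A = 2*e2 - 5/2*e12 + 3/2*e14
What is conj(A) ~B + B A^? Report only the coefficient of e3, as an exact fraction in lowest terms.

first term: 5/3*e2 - 3/10*e3 - 7*e4 - 35/6*e12 + 15/2*e14 - 21/8*e23 - 35/8*e34 + 7/2*e134 + 1/2*e234 - 2/5*e1234
second term: 5/3*e2 - 3/10*e3 - 7*e4 + 35/6*e12 - 15/2*e14 + 21/8*e23 + 35/8*e34 - 7/2*e134 - 1/2*e234 - 2/5*e1234
Answer: -3/5
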